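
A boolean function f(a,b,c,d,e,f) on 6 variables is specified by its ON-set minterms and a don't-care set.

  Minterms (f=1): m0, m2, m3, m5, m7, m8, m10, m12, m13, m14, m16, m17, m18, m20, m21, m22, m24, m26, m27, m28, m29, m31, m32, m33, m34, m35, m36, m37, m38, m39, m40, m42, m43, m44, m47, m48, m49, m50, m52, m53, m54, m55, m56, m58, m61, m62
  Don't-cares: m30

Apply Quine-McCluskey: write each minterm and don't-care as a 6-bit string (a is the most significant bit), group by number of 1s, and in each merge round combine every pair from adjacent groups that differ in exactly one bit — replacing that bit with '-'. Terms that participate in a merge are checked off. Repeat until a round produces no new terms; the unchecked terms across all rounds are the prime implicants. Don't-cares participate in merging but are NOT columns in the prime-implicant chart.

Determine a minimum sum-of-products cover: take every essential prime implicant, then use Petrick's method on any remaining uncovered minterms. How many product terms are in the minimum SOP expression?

[col 0] 000000*, 000010*, 000011*, 000101*, 000111*, 001000*, 001010*, 001100*, 001101*, 001110*, 010000*, 010001*, 010010*, 010100*, 010101*, 010110*, 011000*, 011010*, 011011*, 011100*, 011101*, 011110*, 011111*, 100000*, 100001*, 100010*, 100011*, 100100*, 100101*, 100110*, 100111*, 101000*, 101010*, 101011*, 101100*, 101111*, 110000*, 110001*, 110010*, 110100*, 110101*, 110110*, 110111*, 111000*, 111010*, 111101*, 111110*
[col 1] -00000*, -00010*, -00011*, -00101*, -00111*, -01000*, -01010*, -01100*, -10000*, -10001*, -10010*, -10100*, -10101*, -10110*, -11000*, -11010*, -11101*, -11110*, 0-0000*, 0-0010*, 0-0101*, 0-1000*, 0-1010*, 0-1100*, 0-1101*, 0-1110*, 00-000*, 00-010*, 00-101*, 000-11*, 0000-0*, 00001-*, 0001-1*, 001-00*, 001-10*, 0010-0*, 0011-0*, 00110-*, 01-000*, 01-010*, 01-100*, 01-101*, 01-110*, 010-00*, 010-01*, 010-10*, 0100-0*, 01000-*, 0101-0*, 01010-*, 011-00*, 011-10*, 011-11*, 0110-0*, 01101-*, 0111-0*, 0111-1*, 01110-*, 01111-*, 1-0000*, 1-0001*, 1-0010*, 1-0100*, 1-0101*, 1-0110*, 1-0111*, 1-1000*, 1-1010*, 10-000*, 10-010*, 10-011*, 10-100*, 10-111*, 100-00*, 100-01*, 100-10*, 100-11*, 1000-0*, 1000-1*, 10000-*, 10001-*, 1001-0*, 1001-1*, 10010-*, 10011-*, 101-00*, 101-11*, 1010-0*, 10101-*, 11-000*, 11-010*, 11-101*, 11-110*, 110-00*, 110-01*, 110-10*, 1100-0*, 11000-*, 1101-0*, 1101-1*, 11010-*, 11011-*, 111-10*, 1110-0*
[col 2] --0000*, --0010*, --0101, --1000*, --1010*, -0-000*, -0-010*, -00-11, -000-0*, -0001-, -001-1, -01-00, -010-0*, -1-000*, -1-010*, -1-101, -1-110*, -10-00*, -10-01*, -10-10*, -100-0*, -1000-*, -101-0*, -1010-*, -11-10*, -110-0*, 0--000*, 0--010*, 0--101, 0-00-0*, 0-1-00*, 0-1-10*, 0-10-0*, 0-11-0*, 0-110-, 00-0-0*, 001--0*, 01--00*, 01--10*, 01-0-0*, 01-1-0*, 01-10-, 010--0*, 010-0-*, 011--0*, 011-1-, 0111--, 1--000*, 1--010*, 1-0-00*, 1-0-01*, 1-0-10*, 1-00-0*, 1-000-*, 1-01-0*, 1-01-1*, 1-010-*, 1-011-*, 1-10-0*, 10--00, 10--11, 10-0-0*, 10-01-, 100--0*, 100--1*, 100-0-*, 100-1-*, 1000--*, 1001--*, 11--10*, 11-0-0*, 110--0*, 110-0-*, 1101--*
[col 3] ---000*, ---010*, --00-0*, --10-0*, -0-0-0*, -1--10, -1-0-0*, -10--0, -10-0-, 0--0-0*, 0-1--0, 01---0, 1--0-0*, 1-0--0, 1-0-0-, 1-01--, 100---
[col 4] ---0-0
Prime implicants: ---0-0, --0101, -00-11, -0001-, -001-1, -01-00, -1--10, -1-101, -10--0, -10-0-, 0--101, 0-1--0, 0-110-, 01---0, 01-10-, 011-1-, 0111--, 1-0--0, 1-0-0-, 1-01--, 10--00, 10--11, 10-01-, 100---
PI chart (minterm → PIs covering it):
  0 | ---0-0  (sole → essential)
  2 | ---0-0,-0001-
  3 | -00-11,-0001-
  5 | --0101,-001-1,0--101
  7 | -00-11,-001-1
  8 | ---0-0,-01-00,0-1--0
  10 | ---0-0,0-1--0
  12 | -01-00,0-1--0,0-110-
  13 | 0--101,0-110-
  14 | 0-1--0  (sole → essential)
  16 | ---0-0,-10--0,-10-0-,01---0
  17 | -10-0-  (sole → essential)
  18 | ---0-0,-1--10,-10--0,01---0
  20 | -10--0,-10-0-,01---0,01-10-
  21 | --0101,-1-101,-10-0-,0--101,01-10-
  22 | -1--10,-10--0,01---0
  24 | ---0-0,0-1--0,01---0
  26 | ---0-0,-1--10,0-1--0,01---0,011-1-
  27 | 011-1-  (sole → essential)
  28 | 0-1--0,0-110-,01---0,01-10-,0111--
  29 | -1-101,0--101,0-110-,01-10-,0111--
  31 | 011-1-,0111--
  32 | ---0-0,1-0--0,1-0-0-,10--00,100---
  33 | 1-0-0-,100---
  34 | ---0-0,-0001-,1-0--0,10-01-,100---
  35 | -00-11,-0001-,10--11,10-01-,100---
  36 | 1-0--0,1-0-0-,1-01--,10--00,100---
  37 | --0101,-001-1,1-0-0-,1-01--,100---
  38 | 1-0--0,1-01--,100---
  39 | -00-11,-001-1,1-01--,10--11,100---
  40 | ---0-0,-01-00,10--00
  42 | ---0-0,10-01-
  43 | 10--11,10-01-
  44 | -01-00,10--00
  47 | 10--11  (sole → essential)
  48 | ---0-0,-10--0,-10-0-,1-0--0,1-0-0-
  49 | -10-0-,1-0-0-
  50 | ---0-0,-1--10,-10--0,1-0--0
  52 | -10--0,-10-0-,1-0--0,1-0-0-,1-01--
  53 | --0101,-1-101,-10-0-,1-0-0-,1-01--
  54 | -1--10,-10--0,1-0--0,1-01--
  55 | 1-01--  (sole → essential)
  56 | ---0-0  (sole → essential)
  58 | ---0-0,-1--10
  61 | -1-101  (sole → essential)
  62 | -1--10  (sole → essential)
Essential prime implicants: ---0-0, -1--10, -1-101, -10-0-, 0-1--0, 011-1-, 1-01--, 10--11
Petrick residual → -00-11, -01-00, 0--101, 1-0-0-
Minimum SOP uses 12 PIs: d'f' + b'c'ef + b'ce'f' + bef' + bde'f + bc'e' + a'de'f + a'cf' + a'bce + ac'e' + ac'd + ab'ef

12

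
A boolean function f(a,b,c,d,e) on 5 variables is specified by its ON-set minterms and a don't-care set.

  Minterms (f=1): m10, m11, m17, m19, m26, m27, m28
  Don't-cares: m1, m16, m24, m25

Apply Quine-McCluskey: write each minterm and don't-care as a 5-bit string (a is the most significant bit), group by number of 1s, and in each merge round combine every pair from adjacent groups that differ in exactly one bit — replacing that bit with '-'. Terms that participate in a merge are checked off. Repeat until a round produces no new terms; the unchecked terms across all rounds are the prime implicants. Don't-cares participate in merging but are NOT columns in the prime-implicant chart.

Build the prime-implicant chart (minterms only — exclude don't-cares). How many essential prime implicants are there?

3

Round 0: 00001✓ 01010✓ 01011✓ 10000✓ 10001✓ 10011✓ 11000✓ 11001✓ 11010✓ 11011✓ 11100✓
Round 1: -0001 -1010✓ -1011✓ 0101-✓ 1-000✓ 1-001✓ 1-011✓ 100-1✓ 1000-✓ 11-00 110-0✓ 110-1✓ 1100-✓ 1101-✓
Round 2: -101- 1-0-1 1-00- 110--
PIs = {-0001, -101-, 1-0-1, 1-00-, 11-00, 110--}
Coverage chart:
  m10: -101- ←essential
  m11: -101- ←essential
  m17: -0001,1-0-1,1-00-
  m19: 1-0-1 ←essential
  m26: -101-,110--
  m27: -101-,1-0-1,110--
  m28: 11-00 ←essential
Essential: -101-, 1-0-1, 11-00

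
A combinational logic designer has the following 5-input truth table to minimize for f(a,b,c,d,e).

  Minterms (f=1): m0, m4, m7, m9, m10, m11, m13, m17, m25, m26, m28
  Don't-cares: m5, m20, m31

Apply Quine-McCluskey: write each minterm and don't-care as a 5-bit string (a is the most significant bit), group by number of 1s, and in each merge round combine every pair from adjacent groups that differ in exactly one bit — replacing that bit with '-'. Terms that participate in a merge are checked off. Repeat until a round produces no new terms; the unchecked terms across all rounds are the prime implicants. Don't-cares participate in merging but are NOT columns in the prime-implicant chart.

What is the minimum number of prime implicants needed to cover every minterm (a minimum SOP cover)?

7

Round 0: 00000✓ 00100✓ 00101✓ 00111✓ 01001✓ 01010✓ 01011✓ 01101✓ 10001✓ 10100✓ 11001✓ 11010✓ 11100✓ 11111
Round 1: -0100 -1001 -1010 0-101 00-00 001-1 0010- 01-01 010-1 0101- 1-001 1-100
PIs = {-0100, -1001, -1010, 0-101, 00-00, 001-1, 0010-, 01-01, 010-1, 0101-, 1-001, 1-100, 11111}
Coverage chart:
  m0: 00-00 ←essential
  m4: -0100,00-00,0010-
  m7: 001-1 ←essential
  m9: -1001,01-01,010-1
  m10: -1010,0101-
  m11: 010-1,0101-
  m13: 0-101,01-01
  m17: 1-001 ←essential
  m25: -1001,1-001
  m26: -1010 ←essential
  m28: 1-100 ←essential
Essential: -1010, 00-00, 001-1, 1-001, 1-100
Petrick residual → 0-101, 010-1
Min cover (7 terms): bc'de' + a'cd'e + a'b'd'e' + a'b'ce + a'bc'e + ac'd'e + acd'e'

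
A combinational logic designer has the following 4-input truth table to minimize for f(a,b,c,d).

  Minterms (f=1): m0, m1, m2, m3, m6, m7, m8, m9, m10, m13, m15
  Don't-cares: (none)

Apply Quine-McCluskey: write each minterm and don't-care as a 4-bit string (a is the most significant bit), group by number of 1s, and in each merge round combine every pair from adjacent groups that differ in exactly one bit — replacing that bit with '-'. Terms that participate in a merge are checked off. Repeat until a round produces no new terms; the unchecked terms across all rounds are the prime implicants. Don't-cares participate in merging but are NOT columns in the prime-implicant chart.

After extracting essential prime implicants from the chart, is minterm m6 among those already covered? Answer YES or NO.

[col 0] 0000*, 0001*, 0010*, 0011*, 0110*, 0111*, 1000*, 1001*, 1010*, 1101*, 1111*
[col 1] -000*, -001*, -010*, -111, 0-10*, 0-11*, 00-0*, 00-1*, 000-*, 001-*, 011-*, 1-01, 10-0*, 100-*, 11-1
[col 2] -0-0, -00-, 0-1-, 00--
Prime implicants: -0-0, -00-, -111, 0-1-, 00--, 1-01, 11-1
PI chart (minterm → PIs covering it):
  0 | -0-0,-00-,00--
  1 | -00-,00--
  2 | -0-0,0-1-,00--
  3 | 0-1-,00--
  6 | 0-1-  (sole → essential)
  7 | -111,0-1-
  8 | -0-0,-00-
  9 | -00-,1-01
  10 | -0-0  (sole → essential)
  13 | 1-01,11-1
  15 | -111,11-1
Essential prime implicants: -0-0, 0-1-

YES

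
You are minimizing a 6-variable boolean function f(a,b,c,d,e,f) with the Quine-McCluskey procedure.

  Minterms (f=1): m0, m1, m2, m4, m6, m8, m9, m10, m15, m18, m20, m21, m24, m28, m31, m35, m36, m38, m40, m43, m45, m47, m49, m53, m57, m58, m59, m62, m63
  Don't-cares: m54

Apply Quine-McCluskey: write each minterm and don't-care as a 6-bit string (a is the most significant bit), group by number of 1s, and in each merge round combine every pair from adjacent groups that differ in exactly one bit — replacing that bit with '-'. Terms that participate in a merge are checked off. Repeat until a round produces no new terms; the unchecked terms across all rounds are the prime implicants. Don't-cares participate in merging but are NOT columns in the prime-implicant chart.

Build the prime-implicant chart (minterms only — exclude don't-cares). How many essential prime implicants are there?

9

[col 0] 000000*, 000001*, 000010*, 000100*, 000110*, 001000*, 001001*, 001010*, 001111*, 010010*, 010100*, 010101*, 011000*, 011100*, 011111*, 100011*, 100100*, 100110*, 101000*, 101011*, 101101*, 101111*, 110001*, 110101*, 110110*, 111001*, 111010*, 111011*, 111110*, 111111*
[col 1] -00100*, -00110*, -01000, -01111*, -10101, -11111*, 0-0010, 0-0100, 0-1000, 0-1111*, 00-000*, 00-001*, 00-010*, 000-00*, 000-10*, 0000-0*, 00000-*, 0001-0*, 0010-0*, 00100-*, 01-100, 01010-, 011-00, 1-0110, 1-1011*, 1-1111*, 10-011, 1001-0*, 101-11*, 1011-1, 11-001, 11-110, 110-01, 111-10*, 111-11*, 1110-1, 11101-*, 11111-*
[col 2] --1111, -001-0, 00-0-0, 00-00-, 000--0, 1-1-11, 111-1-
Prime implicants: --1111, -001-0, -01000, -10101, 0-0010, 0-0100, 0-1000, 00-0-0, 00-00-, 000--0, 01-100, 01010-, 011-00, 1-0110, 1-1-11, 10-011, 1011-1, 11-001, 11-110, 110-01, 111-1-, 1110-1
PI chart (minterm → PIs covering it):
  0 | 00-0-0,00-00-,000--0
  1 | 00-00-  (sole → essential)
  2 | 0-0010,00-0-0,000--0
  4 | -001-0,0-0100,000--0
  6 | -001-0,000--0
  8 | -01000,0-1000,00-0-0,00-00-
  9 | 00-00-  (sole → essential)
  10 | 00-0-0  (sole → essential)
  15 | --1111  (sole → essential)
  18 | 0-0010  (sole → essential)
  20 | 0-0100,01-100,01010-
  21 | -10101,01010-
  24 | 0-1000,011-00
  28 | 01-100,011-00
  31 | --1111  (sole → essential)
  35 | 10-011  (sole → essential)
  36 | -001-0  (sole → essential)
  38 | -001-0,1-0110
  40 | -01000  (sole → essential)
  43 | 1-1-11,10-011
  45 | 1011-1  (sole → essential)
  47 | --1111,1-1-11,1011-1
  49 | 11-001,110-01
  53 | -10101,110-01
  57 | 11-001,1110-1
  58 | 111-1-  (sole → essential)
  59 | 1-1-11,111-1-,1110-1
  62 | 11-110,111-1-
  63 | --1111,1-1-11,111-1-
Essential prime implicants: --1111, -001-0, -01000, 0-0010, 00-0-0, 00-00-, 10-011, 1011-1, 111-1-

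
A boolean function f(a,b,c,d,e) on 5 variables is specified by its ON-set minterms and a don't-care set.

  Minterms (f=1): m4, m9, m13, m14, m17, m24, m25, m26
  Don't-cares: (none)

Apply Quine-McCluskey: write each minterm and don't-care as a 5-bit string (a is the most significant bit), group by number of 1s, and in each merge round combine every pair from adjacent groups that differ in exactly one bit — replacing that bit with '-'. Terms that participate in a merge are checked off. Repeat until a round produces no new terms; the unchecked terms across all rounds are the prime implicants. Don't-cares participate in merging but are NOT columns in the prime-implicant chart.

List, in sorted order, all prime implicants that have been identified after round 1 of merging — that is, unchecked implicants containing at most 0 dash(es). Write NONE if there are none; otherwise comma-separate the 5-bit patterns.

size-2^0 implicants → 00100  01001(✓)  01101(✓)  01110  10001(✓)  11000(✓)  11001(✓)  11010(✓)
size-2^1 implicants → -1001  01-01  1-001  110-0  1100-
Unchecked terms (primes): -1001, 00100, 01-01, 01110, 1-001, 110-0, 1100-

00100, 01110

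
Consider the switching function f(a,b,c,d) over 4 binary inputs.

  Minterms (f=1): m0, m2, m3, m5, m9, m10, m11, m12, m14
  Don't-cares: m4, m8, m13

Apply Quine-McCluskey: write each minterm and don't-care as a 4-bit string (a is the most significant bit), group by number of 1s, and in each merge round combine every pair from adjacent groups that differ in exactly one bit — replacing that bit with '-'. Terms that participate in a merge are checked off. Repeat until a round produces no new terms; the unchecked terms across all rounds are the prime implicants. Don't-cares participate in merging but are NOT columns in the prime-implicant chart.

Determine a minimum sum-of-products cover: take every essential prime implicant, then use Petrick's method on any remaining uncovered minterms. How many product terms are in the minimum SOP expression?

5

Round 0: 0000✓ 0010✓ 0011✓ 0100✓ 0101✓ 1000✓ 1001✓ 1010✓ 1011✓ 1100✓ 1101✓ 1110✓
Round 1: -000✓ -010✓ -011✓ -100✓ -101✓ 0-00✓ 00-0✓ 001-✓ 010-✓ 1-00✓ 1-01✓ 1-10✓ 10-0✓ 10-1✓ 100-✓ 101-✓ 11-0✓ 110-✓
Round 2: --00 -0-0 -01- -10- 1--0 1-0- 10--
PIs = {--00, -0-0, -01-, -10-, 1--0, 1-0-, 10--}
Coverage chart:
  m0: --00,-0-0
  m2: -0-0,-01-
  m3: -01- ←essential
  m5: -10- ←essential
  m9: 1-0-,10--
  m10: -0-0,-01-,1--0,10--
  m11: -01-,10--
  m12: --00,-10-,1--0,1-0-
  m14: 1--0 ←essential
Essential: -01-, -10-, 1--0
Petrick residual → --00, 1-0-
Min cover (5 terms): c'd' + b'c + bc' + ad' + ac'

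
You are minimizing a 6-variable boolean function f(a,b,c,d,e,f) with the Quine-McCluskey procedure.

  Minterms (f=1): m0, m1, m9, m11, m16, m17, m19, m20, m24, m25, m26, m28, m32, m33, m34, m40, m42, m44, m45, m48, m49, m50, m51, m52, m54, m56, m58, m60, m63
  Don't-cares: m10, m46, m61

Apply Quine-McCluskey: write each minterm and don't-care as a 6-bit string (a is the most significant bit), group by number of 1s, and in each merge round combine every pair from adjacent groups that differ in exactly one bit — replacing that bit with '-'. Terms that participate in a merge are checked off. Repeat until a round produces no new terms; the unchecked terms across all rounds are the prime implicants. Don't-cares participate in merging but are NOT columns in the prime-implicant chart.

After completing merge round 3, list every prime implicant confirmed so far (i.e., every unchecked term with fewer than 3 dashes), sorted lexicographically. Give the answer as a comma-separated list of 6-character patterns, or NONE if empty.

--1010, -100-1, -110-0, 0--001, 0010-1, 00101-, 01-00-, 1-1-00, 1-110-, 101--0, 110--0, 1100--, 1111-1

Round 0: 000000✓ 000001✓ 001001✓ 001010✓ 001011✓ 010000✓ 010001✓ 010011✓ 010100✓ 011000✓ 011001✓ 011010✓ 011100✓ 100000✓ 100001✓ 100010✓ 101000✓ 101010✓ 101100✓ 101101✓ 101110✓ 110000✓ 110001✓ 110010✓ 110011✓ 110100✓ 110110✓ 111000✓ 111010✓ 111100✓ 111101✓ 111111✓
Round 1: -00000✓ -00001✓ -01010✓ -10000✓ -10001✓ -10011✓ -10100✓ -11000✓ -11010✓ -11100✓ 0-0000✓ 0-0001✓ 0-1001✓ 0-1010✓ 00-001✓ 00000-✓ 0010-1 00101- 01-000✓ 01-001✓ 01-100✓ 010-00✓ 0100-1✓ 01000-✓ 011-00✓ 0110-0✓ 01100-✓ 1-0000✓ 1-0001✓ 1-0010✓ 1-1000✓ 1-1010✓ 1-1100✓ 1-1101✓ 10-000✓ 10-010✓ 1000-0✓ 10000-✓ 101-00✓ 101-10✓ 1010-0✓ 1011-0✓ 10110-✓ 11-000✓ 11-010✓ 11-100✓ 110-00✓ 110-10✓ 1100-0✓ 1100-1✓ 11000-✓ 11001-✓ 1101-0✓ 111-00✓ 1110-0✓ 1111-1 11110-✓
Round 2: --0000✓ --0001✓ --1010 -0000-✓ -1-000✓ -1-100✓ -10-00✓ -100-1 -1000-✓ -11-00✓ -110-0 0--001 0-000-✓ 01--00✓ 01-00- 1--000✓ 1--010✓ 1-00-0✓ 1-000-✓ 1-1-00 1-10-0✓ 1-110- 10-0-0✓ 101--0 11--00✓ 11-0-0✓ 110--0 1100--
Round 3: --000- -1--00 1--0-0
PIs = {--000-, --1010, -1--00, -100-1, -110-0, 0--001, 0010-1, 00101-, 01-00-, 1--0-0, 1-1-00, 1-110-, 101--0, 110--0, 1100--, 1111-1}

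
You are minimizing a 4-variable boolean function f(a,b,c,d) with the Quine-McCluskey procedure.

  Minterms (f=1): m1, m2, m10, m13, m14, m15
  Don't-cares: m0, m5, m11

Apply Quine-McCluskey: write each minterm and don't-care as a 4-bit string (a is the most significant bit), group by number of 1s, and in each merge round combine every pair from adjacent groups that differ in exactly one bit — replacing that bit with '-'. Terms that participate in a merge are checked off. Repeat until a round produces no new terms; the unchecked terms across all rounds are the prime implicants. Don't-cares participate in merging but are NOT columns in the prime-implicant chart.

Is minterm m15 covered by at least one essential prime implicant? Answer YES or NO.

YES

Round 0: 0000✓ 0001✓ 0010✓ 0101✓ 1010✓ 1011✓ 1101✓ 1110✓ 1111✓
Round 1: -010 -101 0-01 00-0 000- 1-10✓ 1-11✓ 101-✓ 11-1 111-✓
Round 2: 1-1-
PIs = {-010, -101, 0-01, 00-0, 000-, 1-1-, 11-1}
Coverage chart:
  m1: 0-01,000-
  m2: -010,00-0
  m10: -010,1-1-
  m13: -101,11-1
  m14: 1-1- ←essential
  m15: 1-1-,11-1
Essential: 1-1-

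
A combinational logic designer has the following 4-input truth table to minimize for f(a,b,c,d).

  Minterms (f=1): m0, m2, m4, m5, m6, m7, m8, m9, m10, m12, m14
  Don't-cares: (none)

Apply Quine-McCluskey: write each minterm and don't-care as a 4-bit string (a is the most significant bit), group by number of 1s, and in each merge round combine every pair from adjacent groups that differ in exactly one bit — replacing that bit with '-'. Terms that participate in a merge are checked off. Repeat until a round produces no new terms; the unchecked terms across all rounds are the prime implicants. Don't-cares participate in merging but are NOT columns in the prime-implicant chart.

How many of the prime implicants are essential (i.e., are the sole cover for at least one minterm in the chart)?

size-2^0 implicants → 0000(✓)  0010(✓)  0100(✓)  0101(✓)  0110(✓)  0111(✓)  1000(✓)  1001(✓)  1010(✓)  1100(✓)  1110(✓)
size-2^1 implicants → -000(✓)  -010(✓)  -100(✓)  -110(✓)  0-00(✓)  0-10(✓)  00-0(✓)  01-0(✓)  01-1(✓)  010-(✓)  011-(✓)  1-00(✓)  1-10(✓)  10-0(✓)  100-  11-0(✓)
size-2^2 implicants → --00(✓)  --10(✓)  -0-0(✓)  -1-0(✓)  0--0(✓)  01--  1--0(✓)
size-2^3 implicants → ---0
Unchecked terms (primes): ---0, 01--, 100-
Minterm coverage:
  m0 ⊆ ---0 [E]
  m2 ⊆ ---0 [E]
  m4 ⊆ ---0,01--
  m5 ⊆ 01-- [E]
  m6 ⊆ ---0,01--
  m7 ⊆ 01-- [E]
  m8 ⊆ ---0,100-
  m9 ⊆ 100- [E]
  m10 ⊆ ---0 [E]
  m12 ⊆ ---0 [E]
  m14 ⊆ ---0 [E]
E = {---0, 01--, 100-}

3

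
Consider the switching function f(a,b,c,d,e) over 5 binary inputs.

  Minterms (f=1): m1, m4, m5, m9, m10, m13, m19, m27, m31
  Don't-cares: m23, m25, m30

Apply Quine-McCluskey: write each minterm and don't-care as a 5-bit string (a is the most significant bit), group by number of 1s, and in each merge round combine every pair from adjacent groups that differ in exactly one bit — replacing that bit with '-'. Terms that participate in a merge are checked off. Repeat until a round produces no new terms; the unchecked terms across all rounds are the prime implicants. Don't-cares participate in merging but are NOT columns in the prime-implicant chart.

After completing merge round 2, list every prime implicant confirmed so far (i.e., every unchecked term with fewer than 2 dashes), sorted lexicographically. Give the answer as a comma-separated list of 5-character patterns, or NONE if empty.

-1001, 0010-, 01010, 110-1, 1111-

Round 0: 00001✓ 00100✓ 00101✓ 01001✓ 01010 01101✓ 10011✓ 10111✓ 11001✓ 11011✓ 11110✓ 11111✓
Round 1: -1001 0-001✓ 0-101✓ 00-01✓ 0010- 01-01✓ 1-011✓ 1-111✓ 10-11✓ 11-11✓ 110-1 1111-
Round 2: 0--01 1--11
PIs = {-1001, 0--01, 0010-, 01010, 1--11, 110-1, 1111-}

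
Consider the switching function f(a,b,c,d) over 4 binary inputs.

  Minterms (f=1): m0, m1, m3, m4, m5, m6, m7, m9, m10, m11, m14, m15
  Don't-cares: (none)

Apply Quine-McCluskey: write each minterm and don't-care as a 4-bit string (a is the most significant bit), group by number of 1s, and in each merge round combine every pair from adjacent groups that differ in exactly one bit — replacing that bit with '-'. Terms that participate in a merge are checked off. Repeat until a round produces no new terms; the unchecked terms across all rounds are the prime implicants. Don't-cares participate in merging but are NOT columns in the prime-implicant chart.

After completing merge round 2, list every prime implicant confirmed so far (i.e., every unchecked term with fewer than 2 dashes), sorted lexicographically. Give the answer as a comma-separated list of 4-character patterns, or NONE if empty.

size-2^0 implicants → 0000(✓)  0001(✓)  0011(✓)  0100(✓)  0101(✓)  0110(✓)  0111(✓)  1001(✓)  1010(✓)  1011(✓)  1110(✓)  1111(✓)
size-2^1 implicants → -001(✓)  -011(✓)  -110(✓)  -111(✓)  0-00(✓)  0-01(✓)  0-11(✓)  00-1(✓)  000-(✓)  01-0(✓)  01-1(✓)  010-(✓)  011-(✓)  1-10(✓)  1-11(✓)  10-1(✓)  101-(✓)  111-(✓)
size-2^2 implicants → --11  -0-1  -11-  0--1  0-0-  01--  1-1-
Unchecked terms (primes): --11, -0-1, -11-, 0--1, 0-0-, 01--, 1-1-

NONE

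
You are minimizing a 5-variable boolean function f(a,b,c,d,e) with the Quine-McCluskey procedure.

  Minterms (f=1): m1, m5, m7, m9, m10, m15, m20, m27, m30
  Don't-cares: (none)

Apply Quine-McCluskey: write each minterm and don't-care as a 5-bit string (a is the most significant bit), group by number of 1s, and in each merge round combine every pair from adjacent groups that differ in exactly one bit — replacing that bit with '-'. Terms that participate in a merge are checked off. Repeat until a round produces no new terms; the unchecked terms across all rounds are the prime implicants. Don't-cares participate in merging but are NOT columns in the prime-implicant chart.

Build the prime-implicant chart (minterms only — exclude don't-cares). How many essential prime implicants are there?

6

size-2^0 implicants → 00001(✓)  00101(✓)  00111(✓)  01001(✓)  01010  01111(✓)  10100  11011  11110
size-2^1 implicants → 0-001  0-111  00-01  001-1
Unchecked terms (primes): 0-001, 0-111, 00-01, 001-1, 01010, 10100, 11011, 11110
Minterm coverage:
  m1 ⊆ 0-001,00-01
  m5 ⊆ 00-01,001-1
  m7 ⊆ 0-111,001-1
  m9 ⊆ 0-001 [E]
  m10 ⊆ 01010 [E]
  m15 ⊆ 0-111 [E]
  m20 ⊆ 10100 [E]
  m27 ⊆ 11011 [E]
  m30 ⊆ 11110 [E]
E = {0-001, 0-111, 01010, 10100, 11011, 11110}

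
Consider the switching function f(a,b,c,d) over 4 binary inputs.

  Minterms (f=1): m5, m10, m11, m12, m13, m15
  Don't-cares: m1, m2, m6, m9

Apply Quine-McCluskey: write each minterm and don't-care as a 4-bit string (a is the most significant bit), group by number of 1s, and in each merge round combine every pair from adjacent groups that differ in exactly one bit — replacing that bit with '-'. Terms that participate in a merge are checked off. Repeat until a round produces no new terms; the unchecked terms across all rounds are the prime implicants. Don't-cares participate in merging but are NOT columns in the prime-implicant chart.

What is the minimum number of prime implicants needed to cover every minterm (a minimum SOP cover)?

4

size-2^0 implicants → 0001(✓)  0010(✓)  0101(✓)  0110(✓)  1001(✓)  1010(✓)  1011(✓)  1100(✓)  1101(✓)  1111(✓)
size-2^1 implicants → -001(✓)  -010  -101(✓)  0-01(✓)  0-10  1-01(✓)  1-11(✓)  10-1(✓)  101-  11-1(✓)  110-
size-2^2 implicants → --01  1--1
Unchecked terms (primes): --01, -010, 0-10, 1--1, 101-, 110-
Minterm coverage:
  m5 ⊆ --01 [E]
  m10 ⊆ -010,101-
  m11 ⊆ 1--1,101-
  m12 ⊆ 110- [E]
  m13 ⊆ --01,1--1,110-
  m15 ⊆ 1--1 [E]
E = {--01, 1--1, 110-}
Petrick residual → -010
Cover = c'd + b'cd' + ad + abc'  |cover|=4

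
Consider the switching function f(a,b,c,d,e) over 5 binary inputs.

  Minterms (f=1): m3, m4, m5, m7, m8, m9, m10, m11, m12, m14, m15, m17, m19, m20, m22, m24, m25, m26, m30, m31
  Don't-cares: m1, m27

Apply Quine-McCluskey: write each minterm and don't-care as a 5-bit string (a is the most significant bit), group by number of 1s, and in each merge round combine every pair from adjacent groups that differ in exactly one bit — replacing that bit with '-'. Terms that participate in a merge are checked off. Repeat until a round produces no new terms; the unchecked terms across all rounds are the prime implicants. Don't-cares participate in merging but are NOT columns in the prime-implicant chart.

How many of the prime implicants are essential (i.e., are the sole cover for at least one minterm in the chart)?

Round 0: 00001✓ 00011✓ 00100✓ 00101✓ 00111✓ 01000✓ 01001✓ 01010✓ 01011✓ 01100✓ 01110✓ 01111✓ 10001✓ 10011✓ 10100✓ 10110✓ 11000✓ 11001✓ 11010✓ 11011✓ 11110✓ 11111✓
Round 1: -0001✓ -0011✓ -0100 -1000✓ -1001✓ -1010✓ -1011✓ -1110✓ -1111✓ 0-001✓ 0-011✓ 0-100 0-111✓ 00-01✓ 00-11✓ 000-1✓ 001-1✓ 0010- 01-00✓ 01-10✓ 01-11✓ 010-0✓ 010-1✓ 0100-✓ 0101-✓ 011-0✓ 0111-✓ 1-001✓ 1-011✓ 1-110 100-1✓ 101-0 11-10✓ 11-11✓ 110-0✓ 110-1✓ 1100-✓ 1101-✓ 1111-✓
Round 2: --001✓ --011✓ -00-1✓ -1-10✓ -1-11✓ -10-0✓ -10-1✓ -100-✓ -101-✓ -111-✓ 0--11 0-0-1✓ 00--1 01--0 01-1-✓ 010--✓ 1-0-1✓ 11-1-✓ 110--✓
Round 3: --0-1 -1-1- -10--
PIs = {--0-1, -0100, -1-1-, -10--, 0--11, 0-100, 00--1, 0010-, 01--0, 1-110, 101-0}
Coverage chart:
  m3: --0-1,0--11,00--1
  m4: -0100,0-100,0010-
  m5: 00--1,0010-
  m7: 0--11,00--1
  m8: -10--,01--0
  m9: --0-1,-10--
  m10: -1-1-,-10--,01--0
  m11: --0-1,-1-1-,-10--,0--11
  m12: 0-100,01--0
  m14: -1-1-,01--0
  m15: -1-1-,0--11
  m17: --0-1 ←essential
  m19: --0-1 ←essential
  m20: -0100,101-0
  m22: 1-110,101-0
  m24: -10-- ←essential
  m25: --0-1,-10--
  m26: -1-1-,-10--
  m30: -1-1-,1-110
  m31: -1-1- ←essential
Essential: --0-1, -1-1-, -10--

3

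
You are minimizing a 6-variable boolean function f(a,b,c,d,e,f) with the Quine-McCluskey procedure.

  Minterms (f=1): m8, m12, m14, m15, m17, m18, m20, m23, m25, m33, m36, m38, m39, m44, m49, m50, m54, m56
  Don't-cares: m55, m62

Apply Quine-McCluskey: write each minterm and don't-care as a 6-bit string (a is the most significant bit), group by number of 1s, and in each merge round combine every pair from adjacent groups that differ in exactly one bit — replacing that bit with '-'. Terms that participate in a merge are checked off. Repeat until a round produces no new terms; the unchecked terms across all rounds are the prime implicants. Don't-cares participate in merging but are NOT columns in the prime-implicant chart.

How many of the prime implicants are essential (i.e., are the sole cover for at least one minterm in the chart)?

9

[col 0] 001000*, 001100*, 001110*, 001111*, 010001*, 010010*, 010100, 010111*, 011001*, 100001*, 100100*, 100110*, 100111*, 101100*, 110001*, 110010*, 110110*, 110111*, 111000, 111110*
[col 1] -01100, -10001, -10010, -10111, 001-00, 0011-0, 00111-, 01-001, 1-0001, 1-0110*, 1-0111*, 10-100, 1001-0, 10011-*, 11-110, 110-10, 11011-*
[col 2] 1-011-
Prime implicants: -01100, -10001, -10010, -10111, 001-00, 0011-0, 00111-, 01-001, 010100, 1-0001, 1-011-, 10-100, 1001-0, 11-110, 110-10, 111000
PI chart (minterm → PIs covering it):
  8 | 001-00  (sole → essential)
  12 | -01100,001-00,0011-0
  14 | 0011-0,00111-
  15 | 00111-  (sole → essential)
  17 | -10001,01-001
  18 | -10010  (sole → essential)
  20 | 010100  (sole → essential)
  23 | -10111  (sole → essential)
  25 | 01-001  (sole → essential)
  33 | 1-0001  (sole → essential)
  36 | 10-100,1001-0
  38 | 1-011-,1001-0
  39 | 1-011-  (sole → essential)
  44 | -01100,10-100
  49 | -10001,1-0001
  50 | -10010,110-10
  54 | 1-011-,11-110,110-10
  56 | 111000  (sole → essential)
Essential prime implicants: -10010, -10111, 001-00, 00111-, 01-001, 010100, 1-0001, 1-011-, 111000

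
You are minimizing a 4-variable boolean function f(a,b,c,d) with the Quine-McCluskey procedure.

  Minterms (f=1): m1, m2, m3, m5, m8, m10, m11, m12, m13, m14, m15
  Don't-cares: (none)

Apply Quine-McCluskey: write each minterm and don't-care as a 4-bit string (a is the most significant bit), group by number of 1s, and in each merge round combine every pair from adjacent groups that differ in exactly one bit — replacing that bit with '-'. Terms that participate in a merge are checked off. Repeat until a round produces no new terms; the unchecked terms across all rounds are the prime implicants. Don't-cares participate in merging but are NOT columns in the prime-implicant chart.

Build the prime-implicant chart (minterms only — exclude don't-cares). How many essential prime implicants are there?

2

[col 0] 0001*, 0010*, 0011*, 0101*, 1000*, 1010*, 1011*, 1100*, 1101*, 1110*, 1111*
[col 1] -010*, -011*, -101, 0-01, 00-1, 001-*, 1-00*, 1-10*, 1-11*, 10-0*, 101-*, 11-0*, 11-1*, 110-*, 111-*
[col 2] -01-, 1--0, 1-1-, 11--
Prime implicants: -01-, -101, 0-01, 00-1, 1--0, 1-1-, 11--
PI chart (minterm → PIs covering it):
  1 | 0-01,00-1
  2 | -01-  (sole → essential)
  3 | -01-,00-1
  5 | -101,0-01
  8 | 1--0  (sole → essential)
  10 | -01-,1--0,1-1-
  11 | -01-,1-1-
  12 | 1--0,11--
  13 | -101,11--
  14 | 1--0,1-1-,11--
  15 | 1-1-,11--
Essential prime implicants: -01-, 1--0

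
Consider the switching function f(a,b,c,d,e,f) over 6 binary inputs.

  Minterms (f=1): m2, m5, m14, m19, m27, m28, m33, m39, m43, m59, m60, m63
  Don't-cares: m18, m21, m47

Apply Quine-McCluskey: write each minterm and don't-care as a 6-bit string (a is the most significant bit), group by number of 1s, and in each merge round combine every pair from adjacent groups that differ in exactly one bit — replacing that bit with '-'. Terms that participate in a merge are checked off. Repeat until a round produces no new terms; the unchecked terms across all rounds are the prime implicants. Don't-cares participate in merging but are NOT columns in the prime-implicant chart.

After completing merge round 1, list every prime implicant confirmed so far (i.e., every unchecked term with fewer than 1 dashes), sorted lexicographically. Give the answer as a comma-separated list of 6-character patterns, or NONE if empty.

001110, 100001

size-2^0 implicants → 000010(✓)  000101(✓)  001110  010010(✓)  010011(✓)  010101(✓)  011011(✓)  011100(✓)  100001  100111(✓)  101011(✓)  101111(✓)  111011(✓)  111100(✓)  111111(✓)
size-2^1 implicants → -11011  -11100  0-0010  0-0101  01-011  01001-  1-1011(✓)  1-1111(✓)  10-111  101-11(✓)  111-11(✓)
size-2^2 implicants → 1-1-11
Unchecked terms (primes): -11011, -11100, 0-0010, 0-0101, 001110, 01-011, 01001-, 1-1-11, 10-111, 100001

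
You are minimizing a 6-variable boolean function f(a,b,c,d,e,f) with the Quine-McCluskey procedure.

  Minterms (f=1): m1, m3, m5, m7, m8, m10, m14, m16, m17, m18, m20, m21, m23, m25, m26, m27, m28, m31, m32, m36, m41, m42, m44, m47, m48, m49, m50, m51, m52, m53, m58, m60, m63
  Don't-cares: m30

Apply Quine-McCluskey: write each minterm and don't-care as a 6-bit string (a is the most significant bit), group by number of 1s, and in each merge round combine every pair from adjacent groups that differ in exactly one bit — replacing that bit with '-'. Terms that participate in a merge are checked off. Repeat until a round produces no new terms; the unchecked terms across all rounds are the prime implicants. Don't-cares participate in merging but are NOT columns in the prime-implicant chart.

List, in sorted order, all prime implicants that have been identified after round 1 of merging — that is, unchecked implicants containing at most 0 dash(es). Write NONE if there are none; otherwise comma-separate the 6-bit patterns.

101001

Round 0: 000001✓ 000011✓ 000101✓ 000111✓ 001000✓ 001010✓ 001110✓ 010000✓ 010001✓ 010010✓ 010100✓ 010101✓ 010111✓ 011001✓ 011010✓ 011011✓ 011100✓ 011110✓ 011111✓ 100000✓ 100100✓ 101001 101010✓ 101100✓ 101111✓ 110000✓ 110001✓ 110010✓ 110011✓ 110100✓ 110101✓ 111010✓ 111100✓ 111111✓
Round 1: -01010✓ -10000✓ -10001✓ -10010✓ -10100✓ -10101✓ -11010✓ -11100✓ -11111 0-0001✓ 0-0101✓ 0-0111✓ 0-1010✓ 0-1110✓ 000-01✓ 000-11✓ 0000-1✓ 0001-1✓ 001-10✓ 0010-0 01-001 01-010✓ 01-100✓ 01-111 010-00✓ 010-01✓ 0100-0✓ 01000-✓ 0101-1✓ 01010-✓ 011-10✓ 011-11✓ 0110-1 01101-✓ 0111-0 01111-✓ 1-0000✓ 1-0100✓ 1-1010✓ 1-1100✓ 1-1111 10-100✓ 100-00✓ 11-010✓ 11-100✓ 110-00✓ 110-01✓ 1100-0✓ 1100-1✓ 11000-✓ 11001-✓ 11010-✓
Round 2: --1010 -1-010 -1-100 -10-00✓ -10-01✓ -100-0 -1000-✓ -1010-✓ 0-0-01 0-01-1 0-1-10 000--1 010-0-✓ 011-1- 1--100 1-0-00 110-0-✓ 1100--
Round 3: -10-0-
PIs = {--1010, -1-010, -1-100, -10-0-, -100-0, -11111, 0-0-01, 0-01-1, 0-1-10, 000--1, 0010-0, 01-001, 01-111, 011-1-, 0110-1, 0111-0, 1--100, 1-0-00, 1-1111, 101001, 1100--}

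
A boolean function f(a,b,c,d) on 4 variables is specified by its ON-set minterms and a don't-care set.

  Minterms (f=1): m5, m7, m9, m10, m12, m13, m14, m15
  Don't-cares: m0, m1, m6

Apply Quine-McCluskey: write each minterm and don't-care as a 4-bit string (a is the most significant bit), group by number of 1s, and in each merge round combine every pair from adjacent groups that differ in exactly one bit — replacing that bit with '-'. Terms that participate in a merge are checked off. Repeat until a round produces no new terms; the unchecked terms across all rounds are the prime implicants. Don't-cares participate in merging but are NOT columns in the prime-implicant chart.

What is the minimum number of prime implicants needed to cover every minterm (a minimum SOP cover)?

4

[col 0] 0000*, 0001*, 0101*, 0110*, 0111*, 1001*, 1010*, 1100*, 1101*, 1110*, 1111*
[col 1] -001*, -101*, -110*, -111*, 0-01*, 000-, 01-1*, 011-*, 1-01*, 1-10, 11-0*, 11-1*, 110-*, 111-*
[col 2] --01, -1-1, -11-, 11--
Prime implicants: --01, -1-1, -11-, 000-, 1-10, 11--
PI chart (minterm → PIs covering it):
  5 | --01,-1-1
  7 | -1-1,-11-
  9 | --01  (sole → essential)
  10 | 1-10  (sole → essential)
  12 | 11--  (sole → essential)
  13 | --01,-1-1,11--
  14 | -11-,1-10,11--
  15 | -1-1,-11-,11--
Essential prime implicants: --01, 1-10, 11--
Petrick residual → -1-1
Minimum SOP uses 4 PIs: c'd + bd + acd' + ab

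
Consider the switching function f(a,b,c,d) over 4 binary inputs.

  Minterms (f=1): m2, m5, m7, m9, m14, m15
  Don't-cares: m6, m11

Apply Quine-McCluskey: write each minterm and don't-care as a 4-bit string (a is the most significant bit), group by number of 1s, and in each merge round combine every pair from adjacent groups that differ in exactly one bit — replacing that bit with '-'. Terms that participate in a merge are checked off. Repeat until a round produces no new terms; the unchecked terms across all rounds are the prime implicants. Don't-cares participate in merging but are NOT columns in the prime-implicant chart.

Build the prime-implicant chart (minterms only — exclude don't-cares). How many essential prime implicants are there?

4

[col 0] 0010*, 0101*, 0110*, 0111*, 1001*, 1011*, 1110*, 1111*
[col 1] -110*, -111*, 0-10, 01-1, 011-*, 1-11, 10-1, 111-*
[col 2] -11-
Prime implicants: -11-, 0-10, 01-1, 1-11, 10-1
PI chart (minterm → PIs covering it):
  2 | 0-10  (sole → essential)
  5 | 01-1  (sole → essential)
  7 | -11-,01-1
  9 | 10-1  (sole → essential)
  14 | -11-  (sole → essential)
  15 | -11-,1-11
Essential prime implicants: -11-, 0-10, 01-1, 10-1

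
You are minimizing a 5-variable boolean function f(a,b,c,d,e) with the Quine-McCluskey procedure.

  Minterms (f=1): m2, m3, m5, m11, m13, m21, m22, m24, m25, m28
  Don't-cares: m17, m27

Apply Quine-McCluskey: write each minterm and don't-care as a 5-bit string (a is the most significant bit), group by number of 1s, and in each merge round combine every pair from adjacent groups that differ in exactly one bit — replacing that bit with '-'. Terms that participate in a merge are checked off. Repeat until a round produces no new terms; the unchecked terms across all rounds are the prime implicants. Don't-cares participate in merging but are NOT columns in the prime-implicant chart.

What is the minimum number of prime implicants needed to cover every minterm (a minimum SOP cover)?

size-2^0 implicants → 00010(✓)  00011(✓)  00101(✓)  01011(✓)  01101(✓)  10001(✓)  10101(✓)  10110  11000(✓)  11001(✓)  11011(✓)  11100(✓)
size-2^1 implicants → -0101  -1011  0-011  0-101  0001-  1-001  10-01  11-00  110-1  1100-
Unchecked terms (primes): -0101, -1011, 0-011, 0-101, 0001-, 1-001, 10-01, 10110, 11-00, 110-1, 1100-
Minterm coverage:
  m2 ⊆ 0001- [E]
  m3 ⊆ 0-011,0001-
  m5 ⊆ -0101,0-101
  m11 ⊆ -1011,0-011
  m13 ⊆ 0-101 [E]
  m21 ⊆ -0101,10-01
  m22 ⊆ 10110 [E]
  m24 ⊆ 11-00,1100-
  m25 ⊆ 1-001,110-1,1100-
  m28 ⊆ 11-00 [E]
E = {0-101, 0001-, 10110, 11-00}
Petrick residual → -0101, -1011, 1-001
Cover = b'cd'e + bc'de + a'cd'e + a'b'c'd + ac'd'e + ab'cde' + abd'e'  |cover|=7

7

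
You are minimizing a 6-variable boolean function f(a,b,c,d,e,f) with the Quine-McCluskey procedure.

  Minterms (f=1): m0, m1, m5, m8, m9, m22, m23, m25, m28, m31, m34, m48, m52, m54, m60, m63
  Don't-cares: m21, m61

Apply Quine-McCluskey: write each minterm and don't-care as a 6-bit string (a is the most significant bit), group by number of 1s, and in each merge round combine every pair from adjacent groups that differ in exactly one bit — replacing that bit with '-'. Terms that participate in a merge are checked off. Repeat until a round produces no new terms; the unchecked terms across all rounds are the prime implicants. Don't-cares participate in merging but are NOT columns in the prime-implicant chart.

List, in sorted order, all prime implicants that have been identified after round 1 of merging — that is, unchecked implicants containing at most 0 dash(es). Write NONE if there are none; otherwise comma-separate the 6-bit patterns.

100010

size-2^0 implicants → 000000(✓)  000001(✓)  000101(✓)  001000(✓)  001001(✓)  010101(✓)  010110(✓)  010111(✓)  011001(✓)  011100(✓)  011111(✓)  100010  110000(✓)  110100(✓)  110110(✓)  111100(✓)  111101(✓)  111111(✓)
size-2^1 implicants → -10110  -11100  -11111  0-0101  0-1001  00-000(✓)  00-001(✓)  000-01  00000-(✓)  00100-(✓)  01-111  0101-1  01011-  11-100  110-00  1101-0  1111-1  11110-
size-2^2 implicants → 00-00-
Unchecked terms (primes): -10110, -11100, -11111, 0-0101, 0-1001, 00-00-, 000-01, 01-111, 0101-1, 01011-, 100010, 11-100, 110-00, 1101-0, 1111-1, 11110-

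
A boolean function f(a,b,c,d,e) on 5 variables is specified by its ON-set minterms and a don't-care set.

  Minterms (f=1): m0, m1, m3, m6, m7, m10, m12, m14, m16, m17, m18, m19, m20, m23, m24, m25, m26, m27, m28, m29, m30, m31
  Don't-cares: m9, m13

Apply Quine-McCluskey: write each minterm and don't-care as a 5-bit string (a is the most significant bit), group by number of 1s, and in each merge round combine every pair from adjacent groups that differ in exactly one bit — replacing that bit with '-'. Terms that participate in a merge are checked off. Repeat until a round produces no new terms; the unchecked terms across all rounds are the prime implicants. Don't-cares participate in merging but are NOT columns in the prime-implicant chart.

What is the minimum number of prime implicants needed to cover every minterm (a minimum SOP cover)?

size-2^0 implicants → 00000(✓)  00001(✓)  00011(✓)  00110(✓)  00111(✓)  01001(✓)  01010(✓)  01100(✓)  01101(✓)  01110(✓)  10000(✓)  10001(✓)  10010(✓)  10011(✓)  10100(✓)  10111(✓)  11000(✓)  11001(✓)  11010(✓)  11011(✓)  11100(✓)  11101(✓)  11110(✓)  11111(✓)
size-2^1 implicants → -0000(✓)  -0001(✓)  -0011(✓)  -0111(✓)  -1001(✓)  -1010(✓)  -1100(✓)  -1101(✓)  -1110(✓)  0-001(✓)  0-110  00-11(✓)  000-1(✓)  0000-(✓)  0011-  01-01(✓)  01-10(✓)  011-0(✓)  0110-(✓)  1-000(✓)  1-001(✓)  1-010(✓)  1-011(✓)  1-100(✓)  1-111(✓)  10-00(✓)  10-11(✓)  100-0(✓)  100-1(✓)  1000-(✓)  1001-(✓)  11-00(✓)  11-01(✓)  11-10(✓)  11-11(✓)  110-0(✓)  110-1(✓)  1100-(✓)  1101-(✓)  111-0(✓)  111-1(✓)  1110-(✓)  1111-(✓)
size-2^2 implicants → --001  -0-11  -00-1  -000-  -1-01  -1-10  -11-0  -110-  1--00  1--11  1-0-0(✓)  1-0-1(✓)  1-00-(✓)  1-01-(✓)  100--(✓)  11--0(✓)  11--1(✓)  11-0-(✓)  11-1-(✓)  110--(✓)  111--(✓)
size-2^3 implicants → 1-0--  11---
Unchecked terms (primes): --001, -0-11, -00-1, -000-, -1-01, -1-10, -11-0, -110-, 0-110, 0011-, 1--00, 1--11, 1-0--, 11---
Minterm coverage:
  m0 ⊆ -000- [E]
  m1 ⊆ --001,-00-1,-000-
  m3 ⊆ -0-11,-00-1
  m6 ⊆ 0-110,0011-
  m7 ⊆ -0-11,0011-
  m10 ⊆ -1-10 [E]
  m12 ⊆ -11-0,-110-
  m14 ⊆ -1-10,-11-0,0-110
  m16 ⊆ -000-,1--00,1-0--
  m17 ⊆ --001,-00-1,-000-,1-0--
  m18 ⊆ 1-0-- [E]
  m19 ⊆ -0-11,-00-1,1--11,1-0--
  m20 ⊆ 1--00 [E]
  m23 ⊆ -0-11,1--11
  m24 ⊆ 1--00,1-0--,11---
  m25 ⊆ --001,-1-01,1-0--,11---
  m26 ⊆ -1-10,1-0--,11---
  m27 ⊆ 1--11,1-0--,11---
  m28 ⊆ -11-0,-110-,1--00,11---
  m29 ⊆ -1-01,-110-,11---
  m30 ⊆ -1-10,-11-0,11---
  m31 ⊆ 1--11,11---
E = {-000-, -1-10, 1--00, 1-0--}
Petrick residual → -0-11, -11-0, 0-110, 11---
Cover = b'de + b'c'd' + bde' + bce' + a'cde' + ad'e' + ac' + ab  |cover|=8

8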